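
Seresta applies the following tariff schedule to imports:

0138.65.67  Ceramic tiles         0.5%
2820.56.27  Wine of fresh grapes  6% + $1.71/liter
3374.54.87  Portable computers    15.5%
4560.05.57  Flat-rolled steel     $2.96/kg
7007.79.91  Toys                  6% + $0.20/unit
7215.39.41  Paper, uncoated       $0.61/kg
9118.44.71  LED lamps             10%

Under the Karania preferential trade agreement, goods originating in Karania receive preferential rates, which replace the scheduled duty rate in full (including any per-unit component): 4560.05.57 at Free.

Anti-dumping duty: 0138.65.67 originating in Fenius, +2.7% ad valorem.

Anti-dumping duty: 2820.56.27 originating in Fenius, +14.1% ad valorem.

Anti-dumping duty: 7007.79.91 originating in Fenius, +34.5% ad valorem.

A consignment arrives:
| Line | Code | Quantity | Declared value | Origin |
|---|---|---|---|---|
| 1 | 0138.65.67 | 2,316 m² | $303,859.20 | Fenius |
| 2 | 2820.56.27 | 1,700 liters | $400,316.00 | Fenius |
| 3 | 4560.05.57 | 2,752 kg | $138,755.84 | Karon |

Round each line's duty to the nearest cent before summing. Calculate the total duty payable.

Line 1 (0138.65.67, Fenius, 2,316 m², $303,859.20):
Base rate for 0138.65.67 is 0.5%.
Additional duty on 0138.65.67 from Fenius: +2.7%. Applied ad valorem rate: 0.5% + 2.7% = 3.2%.
Duty = $303,859.20 × 3.2% = $9,723.49.
Line 2 (2820.56.27, Fenius, 1,700 liters, $400,316.00):
Base rate for 2820.56.27 is 6% + $1.71/liter.
Additional duty on 2820.56.27 from Fenius: +14.1%. Applied ad valorem rate: 6% + 14.1% = 20.1%.
Duty = $400,316.00 × 20.1% + 1,700 × $1.71 = $83,370.52.
Line 3 (4560.05.57, Karon, 2,752 kg, $138,755.84):
Base rate for 4560.05.57 is $2.96/kg.
4560.05.57 has an FTA preferential rate, but origin Karon is not Karania; base rate stands.
Duty = 2,752 × $2.96 = $8,145.92.
Total = $9,723.49 + $83,370.52 + $8,145.92 = $101,239.93.

$101,239.93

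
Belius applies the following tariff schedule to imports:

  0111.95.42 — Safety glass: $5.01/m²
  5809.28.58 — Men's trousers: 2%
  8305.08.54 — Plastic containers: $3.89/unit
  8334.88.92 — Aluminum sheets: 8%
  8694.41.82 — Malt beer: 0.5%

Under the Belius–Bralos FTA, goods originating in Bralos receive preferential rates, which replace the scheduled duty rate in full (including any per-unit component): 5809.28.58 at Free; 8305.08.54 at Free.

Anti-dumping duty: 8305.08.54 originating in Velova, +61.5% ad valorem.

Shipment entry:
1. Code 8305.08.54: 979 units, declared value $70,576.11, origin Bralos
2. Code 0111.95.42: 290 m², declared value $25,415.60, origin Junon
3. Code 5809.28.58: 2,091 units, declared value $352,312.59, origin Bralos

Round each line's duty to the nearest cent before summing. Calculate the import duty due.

$1,452.90

Line 1 (8305.08.54, Bralos, 979 units, $70,576.11):
Base rate for 8305.08.54 is $3.89/unit.
Origin Bralos qualifies under the Belius–Bralos agreement and 8305.08.54 is covered: preferential rate Free applies instead.
The additional-duty order on 8305.08.54 targets Velova, not Bralos; it does not apply.
Duty = $70,576.11 × 0% = $0.00.
Line 2 (0111.95.42, Junon, 290 m², $25,415.60):
Base rate for 0111.95.42 is $5.01/m².
Duty = 290 × $5.01 = $1,452.90.
Line 3 (5809.28.58, Bralos, 2,091 units, $352,312.59):
Base rate for 5809.28.58 is 2%.
Origin Bralos qualifies under the Belius–Bralos agreement and 5809.28.58 is covered: preferential rate Free applies instead.
Duty = $352,312.59 × 0% = $0.00.
Total = $0.00 + $1,452.90 + $0.00 = $1,452.90.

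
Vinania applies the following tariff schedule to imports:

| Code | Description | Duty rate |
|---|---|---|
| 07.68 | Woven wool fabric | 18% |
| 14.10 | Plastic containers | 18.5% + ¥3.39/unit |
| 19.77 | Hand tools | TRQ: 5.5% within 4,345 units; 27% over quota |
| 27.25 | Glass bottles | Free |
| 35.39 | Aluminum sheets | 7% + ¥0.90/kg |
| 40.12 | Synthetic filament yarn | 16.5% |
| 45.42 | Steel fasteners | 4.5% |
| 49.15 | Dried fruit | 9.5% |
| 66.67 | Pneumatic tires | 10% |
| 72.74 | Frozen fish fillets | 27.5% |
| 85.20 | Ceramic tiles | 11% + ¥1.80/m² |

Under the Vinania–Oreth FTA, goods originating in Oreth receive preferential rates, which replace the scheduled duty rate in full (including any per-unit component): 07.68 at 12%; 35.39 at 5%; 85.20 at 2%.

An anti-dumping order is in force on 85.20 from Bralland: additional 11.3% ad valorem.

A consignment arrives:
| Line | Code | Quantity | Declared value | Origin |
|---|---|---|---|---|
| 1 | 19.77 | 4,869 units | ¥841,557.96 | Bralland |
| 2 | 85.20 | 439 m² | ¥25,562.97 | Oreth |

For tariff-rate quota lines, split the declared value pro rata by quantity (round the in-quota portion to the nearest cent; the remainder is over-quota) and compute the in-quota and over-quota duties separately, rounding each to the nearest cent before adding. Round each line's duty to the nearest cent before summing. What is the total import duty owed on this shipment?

¥66,269.10

Line 1 (19.77, Bralland, 4,869 units, ¥841,557.96):
Code 19.77 is under a tariff-rate quota (threshold 4,345 units). In-quota: 4,345 units at 5.5%; over-quota: 524 units at 27%.
Pro-rata value split: in-quota = ¥841,557.96 × 4,345/4,869 = ¥750,989.80; over-quota = ¥841,557.96 − ¥750,989.80 = ¥90,568.16.
In-quota duty = ¥750,989.80 × 5.5% = ¥41,304.44. Over-quota duty = ¥90,568.16 × 27% = ¥24,453.40.
Line duty = ¥41,304.44 + ¥24,453.40 = ¥65,757.84.
Line 2 (85.20, Oreth, 439 m², ¥25,562.97):
Base rate for 85.20 is 11% + ¥1.80/m².
Origin Oreth qualifies under the Vinania–Oreth agreement and 85.20 is covered: preferential rate 2% applies instead.
The additional-duty order on 85.20 targets Bralland, not Oreth; it does not apply.
Duty = ¥25,562.97 × 2% = ¥511.26.
Total = ¥65,757.84 + ¥511.26 = ¥66,269.10.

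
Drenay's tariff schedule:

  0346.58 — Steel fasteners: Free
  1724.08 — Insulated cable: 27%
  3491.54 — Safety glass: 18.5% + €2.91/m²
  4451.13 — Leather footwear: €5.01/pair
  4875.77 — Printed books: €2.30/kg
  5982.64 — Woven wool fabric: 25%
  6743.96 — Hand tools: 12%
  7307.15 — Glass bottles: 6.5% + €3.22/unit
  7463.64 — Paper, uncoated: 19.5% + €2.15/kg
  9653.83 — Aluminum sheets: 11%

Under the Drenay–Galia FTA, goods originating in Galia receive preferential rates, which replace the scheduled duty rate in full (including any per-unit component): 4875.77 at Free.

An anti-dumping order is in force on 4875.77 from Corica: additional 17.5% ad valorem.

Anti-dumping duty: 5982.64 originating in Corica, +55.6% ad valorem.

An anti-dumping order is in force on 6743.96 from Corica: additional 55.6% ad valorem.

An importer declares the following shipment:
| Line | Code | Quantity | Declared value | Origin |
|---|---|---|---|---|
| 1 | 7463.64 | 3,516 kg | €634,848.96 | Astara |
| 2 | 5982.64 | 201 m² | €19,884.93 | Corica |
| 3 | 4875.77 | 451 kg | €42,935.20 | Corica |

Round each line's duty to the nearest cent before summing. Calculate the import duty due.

Line 1 (7463.64, Astara, 3,516 kg, €634,848.96):
Base rate for 7463.64 is 19.5% + €2.15/kg.
Duty = €634,848.96 × 19.5% + 3,516 × €2.15 = €131,354.95.
Line 2 (5982.64, Corica, 201 m², €19,884.93):
Base rate for 5982.64 is 25%.
Additional duty on 5982.64 from Corica: +55.6%. Applied ad valorem rate: 25% + 55.6% = 80.6%.
Duty = €19,884.93 × 80.6% = €16,027.25.
Line 3 (4875.77, Corica, 451 kg, €42,935.20):
Base rate for 4875.77 is €2.30/kg.
4875.77 has an FTA preferential rate, but origin Corica is not Galia; base rate stands.
Additional duty on 4875.77 from Corica: +17.5% ad valorem. Applied ad valorem rate = 17.5%.
Duty = €42,935.20 × 17.5% + 451 × €2.30 = €8,550.96.
Total = €131,354.95 + €16,027.25 + €8,550.96 = €155,933.16.

€155,933.16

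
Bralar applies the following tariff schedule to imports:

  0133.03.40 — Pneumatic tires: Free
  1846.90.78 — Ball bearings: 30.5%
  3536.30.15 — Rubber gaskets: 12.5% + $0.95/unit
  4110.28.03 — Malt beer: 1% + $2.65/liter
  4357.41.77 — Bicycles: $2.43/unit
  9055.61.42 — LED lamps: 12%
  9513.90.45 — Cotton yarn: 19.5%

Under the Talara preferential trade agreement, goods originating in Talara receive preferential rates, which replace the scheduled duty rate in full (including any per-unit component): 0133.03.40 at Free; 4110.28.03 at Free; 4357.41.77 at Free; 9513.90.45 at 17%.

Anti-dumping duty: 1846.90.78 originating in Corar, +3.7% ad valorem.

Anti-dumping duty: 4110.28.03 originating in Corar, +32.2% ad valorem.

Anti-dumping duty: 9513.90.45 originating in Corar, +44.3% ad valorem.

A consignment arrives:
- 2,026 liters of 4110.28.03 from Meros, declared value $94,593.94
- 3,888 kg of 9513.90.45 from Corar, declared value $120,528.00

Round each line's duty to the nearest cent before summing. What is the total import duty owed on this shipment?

$83,211.70

Line 1 (4110.28.03, Meros, 2,026 liters, $94,593.94):
Base rate for 4110.28.03 is 1% + $2.65/liter.
4110.28.03 has an FTA preferential rate, but origin Meros is not Talara; base rate stands.
The additional-duty order on 4110.28.03 targets Corar, not Meros; it does not apply.
Duty = $94,593.94 × 1% + 2,026 × $2.65 = $6,314.84.
Line 2 (9513.90.45, Corar, 3,888 kg, $120,528.00):
Base rate for 9513.90.45 is 19.5%.
9513.90.45 has an FTA preferential rate, but origin Corar is not Talara; base rate stands.
Additional duty on 9513.90.45 from Corar: +44.3%. Applied ad valorem rate: 19.5% + 44.3% = 63.8%.
Duty = $120,528.00 × 63.8% = $76,896.86.
Total = $6,314.84 + $76,896.86 = $83,211.70.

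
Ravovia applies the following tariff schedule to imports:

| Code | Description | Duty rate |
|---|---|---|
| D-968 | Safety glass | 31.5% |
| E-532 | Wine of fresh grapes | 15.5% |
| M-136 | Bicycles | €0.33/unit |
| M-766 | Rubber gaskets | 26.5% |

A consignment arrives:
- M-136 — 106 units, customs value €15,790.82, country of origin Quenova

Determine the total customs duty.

Line 1 (M-136, Quenova, 106 units, €15,790.82):
Base rate for M-136 is €0.33/unit.
Duty = 106 × €0.33 = €34.98.

€34.98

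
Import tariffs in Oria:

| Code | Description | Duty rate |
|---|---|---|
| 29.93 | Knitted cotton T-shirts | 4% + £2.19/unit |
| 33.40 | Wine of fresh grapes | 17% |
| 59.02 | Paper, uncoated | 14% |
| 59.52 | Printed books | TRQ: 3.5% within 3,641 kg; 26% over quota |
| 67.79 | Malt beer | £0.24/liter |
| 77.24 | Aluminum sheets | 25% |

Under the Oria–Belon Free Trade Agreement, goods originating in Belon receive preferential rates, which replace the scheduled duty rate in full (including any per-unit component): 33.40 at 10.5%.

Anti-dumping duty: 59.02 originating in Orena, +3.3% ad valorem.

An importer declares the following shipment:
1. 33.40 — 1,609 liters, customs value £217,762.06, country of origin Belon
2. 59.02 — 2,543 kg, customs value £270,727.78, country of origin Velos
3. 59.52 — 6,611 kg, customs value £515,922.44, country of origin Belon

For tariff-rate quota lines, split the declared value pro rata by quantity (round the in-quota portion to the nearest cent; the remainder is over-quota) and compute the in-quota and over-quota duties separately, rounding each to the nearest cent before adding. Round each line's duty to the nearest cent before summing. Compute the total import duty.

£130,974.43

Line 1 (33.40, Belon, 1,609 liters, £217,762.06):
Base rate for 33.40 is 17%.
Origin Belon qualifies under the Oria–Belon agreement and 33.40 is covered: preferential rate 10.5% applies instead.
Duty = £217,762.06 × 10.5% = £22,865.02.
Line 2 (59.02, Velos, 2,543 kg, £270,727.78):
Base rate for 59.02 is 14%.
The additional-duty order on 59.02 targets Orena, not Velos; it does not apply.
Duty = £270,727.78 × 14% = £37,901.89.
Line 3 (59.52, Belon, 6,611 kg, £515,922.44):
Code 59.52 is under a tariff-rate quota (threshold 3,641 kg). In-quota: 3,641 kg at 3.5%; over-quota: 2,970 kg at 26%.
Pro-rata value split: in-quota = £515,922.44 × 3,641/6,611 = £284,143.64; over-quota = £515,922.44 − £284,143.64 = £231,778.80.
In-quota duty = £284,143.64 × 3.5% = £9,945.03. Over-quota duty = £231,778.80 × 26% = £60,262.49.
Line duty = £9,945.03 + £60,262.49 = £70,207.52.
Total = £22,865.02 + £37,901.89 + £70,207.52 = £130,974.43.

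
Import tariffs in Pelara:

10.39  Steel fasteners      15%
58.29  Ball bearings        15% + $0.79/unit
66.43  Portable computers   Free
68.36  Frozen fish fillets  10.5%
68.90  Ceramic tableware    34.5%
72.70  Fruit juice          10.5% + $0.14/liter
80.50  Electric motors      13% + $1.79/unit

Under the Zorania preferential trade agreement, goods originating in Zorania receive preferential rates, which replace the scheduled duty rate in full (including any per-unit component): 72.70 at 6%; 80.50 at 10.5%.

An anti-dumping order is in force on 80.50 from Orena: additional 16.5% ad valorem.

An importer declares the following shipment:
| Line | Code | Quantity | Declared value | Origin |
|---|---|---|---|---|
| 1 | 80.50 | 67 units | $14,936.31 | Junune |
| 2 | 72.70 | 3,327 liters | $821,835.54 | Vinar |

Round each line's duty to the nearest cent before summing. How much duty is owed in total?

$88,820.16

Line 1 (80.50, Junune, 67 units, $14,936.31):
Base rate for 80.50 is 13% + $1.79/unit.
80.50 has an FTA preferential rate, but origin Junune is not Zorania; base rate stands.
The additional-duty order on 80.50 targets Orena, not Junune; it does not apply.
Duty = $14,936.31 × 13% + 67 × $1.79 = $2,061.65.
Line 2 (72.70, Vinar, 3,327 liters, $821,835.54):
Base rate for 72.70 is 10.5% + $0.14/liter.
72.70 has an FTA preferential rate, but origin Vinar is not Zorania; base rate stands.
Duty = $821,835.54 × 10.5% + 3,327 × $0.14 = $86,758.51.
Total = $2,061.65 + $86,758.51 = $88,820.16.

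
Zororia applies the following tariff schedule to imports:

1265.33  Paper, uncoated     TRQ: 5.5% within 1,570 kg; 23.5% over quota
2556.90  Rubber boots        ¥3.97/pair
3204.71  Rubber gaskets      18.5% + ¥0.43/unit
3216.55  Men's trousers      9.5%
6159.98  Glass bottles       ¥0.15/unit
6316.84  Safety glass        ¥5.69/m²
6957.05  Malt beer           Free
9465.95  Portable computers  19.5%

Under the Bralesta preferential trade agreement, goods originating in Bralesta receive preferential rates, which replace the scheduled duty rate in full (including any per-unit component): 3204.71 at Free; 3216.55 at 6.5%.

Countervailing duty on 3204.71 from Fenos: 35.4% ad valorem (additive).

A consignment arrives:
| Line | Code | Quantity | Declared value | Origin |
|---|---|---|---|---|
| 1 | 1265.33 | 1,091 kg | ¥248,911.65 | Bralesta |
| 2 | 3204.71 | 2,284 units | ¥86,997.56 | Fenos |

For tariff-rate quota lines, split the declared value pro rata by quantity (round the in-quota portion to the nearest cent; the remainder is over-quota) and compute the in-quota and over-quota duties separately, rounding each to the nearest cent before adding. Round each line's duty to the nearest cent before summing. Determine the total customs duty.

Line 1 (1265.33, Bralesta, 1,091 kg, ¥248,911.65):
Code 1265.33 is under a tariff-rate quota (threshold 1,570 kg). Quantity 1,091 kg is within the quota, so the in-quota rate 5.5% applies to the full value.
Duty = ¥248,911.65 × 5.5% = ¥13,690.14.
Line 2 (3204.71, Fenos, 2,284 units, ¥86,997.56):
Base rate for 3204.71 is 18.5% + ¥0.43/unit.
3204.71 has an FTA preferential rate, but origin Fenos is not Bralesta; base rate stands.
Additional duty on 3204.71 from Fenos: +35.4%. Applied ad valorem rate: 18.5% + 35.4% = 53.9%.
Duty = ¥86,997.56 × 53.9% + 2,284 × ¥0.43 = ¥47,873.80.
Total = ¥13,690.14 + ¥47,873.80 = ¥61,563.94.

¥61,563.94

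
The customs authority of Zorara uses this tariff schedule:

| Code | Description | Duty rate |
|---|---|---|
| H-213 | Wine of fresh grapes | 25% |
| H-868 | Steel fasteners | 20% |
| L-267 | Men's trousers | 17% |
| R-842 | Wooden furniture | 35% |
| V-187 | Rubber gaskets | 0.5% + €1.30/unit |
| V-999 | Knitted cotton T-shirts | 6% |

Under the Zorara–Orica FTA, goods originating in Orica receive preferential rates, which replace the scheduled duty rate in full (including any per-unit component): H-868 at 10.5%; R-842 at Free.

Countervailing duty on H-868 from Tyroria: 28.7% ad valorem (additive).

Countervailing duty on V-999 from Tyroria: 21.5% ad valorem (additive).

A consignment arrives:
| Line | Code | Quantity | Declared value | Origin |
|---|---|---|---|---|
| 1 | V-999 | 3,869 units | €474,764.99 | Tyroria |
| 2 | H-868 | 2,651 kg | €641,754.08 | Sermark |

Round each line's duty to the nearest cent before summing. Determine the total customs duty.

Line 1 (V-999, Tyroria, 3,869 units, €474,764.99):
Base rate for V-999 is 6%.
Additional duty on V-999 from Tyroria: +21.5%. Applied ad valorem rate: 6% + 21.5% = 27.5%.
Duty = €474,764.99 × 27.5% = €130,560.37.
Line 2 (H-868, Sermark, 2,651 kg, €641,754.08):
Base rate for H-868 is 20%.
H-868 has an FTA preferential rate, but origin Sermark is not Orica; base rate stands.
The additional-duty order on H-868 targets Tyroria, not Sermark; it does not apply.
Duty = €641,754.08 × 20% = €128,350.82.
Total = €130,560.37 + €128,350.82 = €258,911.19.

€258,911.19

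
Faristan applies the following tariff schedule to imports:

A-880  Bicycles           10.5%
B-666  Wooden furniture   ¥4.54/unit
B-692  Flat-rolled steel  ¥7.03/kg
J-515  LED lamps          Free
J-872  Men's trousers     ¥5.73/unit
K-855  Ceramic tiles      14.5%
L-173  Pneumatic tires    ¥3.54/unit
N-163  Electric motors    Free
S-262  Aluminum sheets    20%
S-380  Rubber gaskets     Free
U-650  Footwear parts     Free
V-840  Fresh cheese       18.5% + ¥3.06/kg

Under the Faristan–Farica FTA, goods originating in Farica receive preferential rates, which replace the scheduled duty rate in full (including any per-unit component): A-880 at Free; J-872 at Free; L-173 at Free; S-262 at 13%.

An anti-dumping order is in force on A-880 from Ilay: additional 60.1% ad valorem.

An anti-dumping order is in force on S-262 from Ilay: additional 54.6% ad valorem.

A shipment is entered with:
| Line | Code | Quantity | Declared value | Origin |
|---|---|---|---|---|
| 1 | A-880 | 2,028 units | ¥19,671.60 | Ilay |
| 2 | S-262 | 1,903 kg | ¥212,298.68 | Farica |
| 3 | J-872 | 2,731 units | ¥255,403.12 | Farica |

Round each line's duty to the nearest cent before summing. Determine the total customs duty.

¥41,486.98

Line 1 (A-880, Ilay, 2,028 units, ¥19,671.60):
Base rate for A-880 is 10.5%.
A-880 has an FTA preferential rate, but origin Ilay is not Farica; base rate stands.
Additional duty on A-880 from Ilay: +60.1%. Applied ad valorem rate: 10.5% + 60.1% = 70.6%.
Duty = ¥19,671.60 × 70.6% = ¥13,888.15.
Line 2 (S-262, Farica, 1,903 kg, ¥212,298.68):
Base rate for S-262 is 20%.
Origin Farica qualifies under the Faristan–Farica agreement and S-262 is covered: preferential rate 13% applies instead.
The additional-duty order on S-262 targets Ilay, not Farica; it does not apply.
Duty = ¥212,298.68 × 13% = ¥27,598.83.
Line 3 (J-872, Farica, 2,731 units, ¥255,403.12):
Base rate for J-872 is ¥5.73/unit.
Origin Farica qualifies under the Faristan–Farica agreement and J-872 is covered: preferential rate Free applies instead.
Duty = ¥255,403.12 × 0% = ¥0.00.
Total = ¥13,888.15 + ¥27,598.83 + ¥0.00 = ¥41,486.98.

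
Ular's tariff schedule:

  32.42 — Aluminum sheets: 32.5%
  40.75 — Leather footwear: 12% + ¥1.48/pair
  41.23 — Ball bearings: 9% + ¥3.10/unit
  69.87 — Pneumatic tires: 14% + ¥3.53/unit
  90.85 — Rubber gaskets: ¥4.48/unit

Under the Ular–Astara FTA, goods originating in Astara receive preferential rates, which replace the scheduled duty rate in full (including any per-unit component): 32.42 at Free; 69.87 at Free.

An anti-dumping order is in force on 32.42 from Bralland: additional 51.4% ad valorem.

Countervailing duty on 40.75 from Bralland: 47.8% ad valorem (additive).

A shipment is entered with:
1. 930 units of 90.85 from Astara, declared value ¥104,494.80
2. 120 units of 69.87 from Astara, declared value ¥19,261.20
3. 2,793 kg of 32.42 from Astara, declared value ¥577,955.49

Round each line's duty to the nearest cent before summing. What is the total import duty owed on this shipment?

¥4,166.40

Line 1 (90.85, Astara, 930 units, ¥104,494.80):
Base rate for 90.85 is ¥4.48/unit.
Origin Astara is the FTA partner but 90.85 is not on the preference list; base rate stands.
Duty = 930 × ¥4.48 = ¥4,166.40.
Line 2 (69.87, Astara, 120 units, ¥19,261.20):
Base rate for 69.87 is 14% + ¥3.53/unit.
Origin Astara qualifies under the Ular–Astara agreement and 69.87 is covered: preferential rate Free applies instead.
Duty = ¥19,261.20 × 0% = ¥0.00.
Line 3 (32.42, Astara, 2,793 kg, ¥577,955.49):
Base rate for 32.42 is 32.5%.
Origin Astara qualifies under the Ular–Astara agreement and 32.42 is covered: preferential rate Free applies instead.
The additional-duty order on 32.42 targets Bralland, not Astara; it does not apply.
Duty = ¥577,955.49 × 0% = ¥0.00.
Total = ¥4,166.40 + ¥0.00 + ¥0.00 = ¥4,166.40.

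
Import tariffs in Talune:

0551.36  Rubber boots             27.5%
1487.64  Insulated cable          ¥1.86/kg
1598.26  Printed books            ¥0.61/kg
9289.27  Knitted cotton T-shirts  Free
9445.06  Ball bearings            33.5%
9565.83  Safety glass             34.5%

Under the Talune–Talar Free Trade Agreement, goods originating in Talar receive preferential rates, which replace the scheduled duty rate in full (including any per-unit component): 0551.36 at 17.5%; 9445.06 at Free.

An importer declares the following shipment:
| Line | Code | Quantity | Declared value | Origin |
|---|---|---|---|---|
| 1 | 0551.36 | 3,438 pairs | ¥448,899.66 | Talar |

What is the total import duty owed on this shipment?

Line 1 (0551.36, Talar, 3,438 pairs, ¥448,899.66):
Base rate for 0551.36 is 27.5%.
Origin Talar qualifies under the Talune–Talar agreement and 0551.36 is covered: preferential rate 17.5% applies instead.
Duty = ¥448,899.66 × 17.5% = ¥78,557.44.

¥78,557.44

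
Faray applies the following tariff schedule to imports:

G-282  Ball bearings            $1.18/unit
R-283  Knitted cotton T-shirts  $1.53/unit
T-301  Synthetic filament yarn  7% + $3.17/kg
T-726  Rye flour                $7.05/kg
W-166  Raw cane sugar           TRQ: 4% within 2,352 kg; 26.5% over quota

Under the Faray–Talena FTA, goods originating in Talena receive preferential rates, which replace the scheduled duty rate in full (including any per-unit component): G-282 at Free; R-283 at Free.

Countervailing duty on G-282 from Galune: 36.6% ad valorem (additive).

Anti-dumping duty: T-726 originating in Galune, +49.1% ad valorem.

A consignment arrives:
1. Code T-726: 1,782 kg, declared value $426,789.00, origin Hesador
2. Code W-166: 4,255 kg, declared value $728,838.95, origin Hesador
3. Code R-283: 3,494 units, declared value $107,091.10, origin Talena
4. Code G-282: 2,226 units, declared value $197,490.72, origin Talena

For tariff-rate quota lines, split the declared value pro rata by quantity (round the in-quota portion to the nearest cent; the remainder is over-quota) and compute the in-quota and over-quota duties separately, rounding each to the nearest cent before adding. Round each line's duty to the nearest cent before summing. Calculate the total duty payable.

Line 1 (T-726, Hesador, 1,782 kg, $426,789.00):
Base rate for T-726 is $7.05/kg.
The additional-duty order on T-726 targets Galune, not Hesador; it does not apply.
Duty = 1,782 × $7.05 = $12,563.10.
Line 2 (W-166, Hesador, 4,255 kg, $728,838.95):
Code W-166 is under a tariff-rate quota (threshold 2,352 kg). In-quota: 2,352 kg at 4%; over-quota: 1,903 kg at 26.5%.
Pro-rata value split: in-quota = $728,838.95 × 2,352/4,255 = $402,874.08; over-quota = $728,838.95 − $402,874.08 = $325,964.87.
In-quota duty = $402,874.08 × 4% = $16,114.96. Over-quota duty = $325,964.87 × 26.5% = $86,380.69.
Line duty = $16,114.96 + $86,380.69 = $102,495.65.
Line 3 (R-283, Talena, 3,494 units, $107,091.10):
Base rate for R-283 is $1.53/unit.
Origin Talena qualifies under the Faray–Talena agreement and R-283 is covered: preferential rate Free applies instead.
Duty = $107,091.10 × 0% = $0.00.
Line 4 (G-282, Talena, 2,226 units, $197,490.72):
Base rate for G-282 is $1.18/unit.
Origin Talena qualifies under the Faray–Talena agreement and G-282 is covered: preferential rate Free applies instead.
The additional-duty order on G-282 targets Galune, not Talena; it does not apply.
Duty = $197,490.72 × 0% = $0.00.
Total = $12,563.10 + $102,495.65 + $0.00 + $0.00 = $115,058.75.

$115,058.75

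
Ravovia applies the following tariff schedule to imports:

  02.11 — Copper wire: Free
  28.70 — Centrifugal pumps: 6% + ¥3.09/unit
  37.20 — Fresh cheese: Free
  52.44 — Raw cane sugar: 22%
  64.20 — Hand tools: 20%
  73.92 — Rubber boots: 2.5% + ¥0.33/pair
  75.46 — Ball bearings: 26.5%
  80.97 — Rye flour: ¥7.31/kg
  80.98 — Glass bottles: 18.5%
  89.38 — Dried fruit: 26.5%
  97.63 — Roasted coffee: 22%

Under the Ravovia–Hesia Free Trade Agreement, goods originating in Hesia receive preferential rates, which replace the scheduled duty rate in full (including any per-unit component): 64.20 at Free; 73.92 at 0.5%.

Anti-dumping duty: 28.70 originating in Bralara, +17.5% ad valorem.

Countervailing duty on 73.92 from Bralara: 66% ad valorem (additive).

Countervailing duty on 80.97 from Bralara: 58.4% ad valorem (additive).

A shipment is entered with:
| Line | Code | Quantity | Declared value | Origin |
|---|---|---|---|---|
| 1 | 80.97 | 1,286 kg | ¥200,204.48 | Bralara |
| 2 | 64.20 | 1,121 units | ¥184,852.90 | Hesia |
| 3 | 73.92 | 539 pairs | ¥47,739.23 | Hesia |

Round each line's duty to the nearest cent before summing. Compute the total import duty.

Line 1 (80.97, Bralara, 1,286 kg, ¥200,204.48):
Base rate for 80.97 is ¥7.31/kg.
Additional duty on 80.97 from Bralara: +58.4% ad valorem. Applied ad valorem rate = 58.4%.
Duty = ¥200,204.48 × 58.4% + 1,286 × ¥7.31 = ¥126,320.08.
Line 2 (64.20, Hesia, 1,121 units, ¥184,852.90):
Base rate for 64.20 is 20%.
Origin Hesia qualifies under the Ravovia–Hesia agreement and 64.20 is covered: preferential rate Free applies instead.
Duty = ¥184,852.90 × 0% = ¥0.00.
Line 3 (73.92, Hesia, 539 pairs, ¥47,739.23):
Base rate for 73.92 is 2.5% + ¥0.33/pair.
Origin Hesia qualifies under the Ravovia–Hesia agreement and 73.92 is covered: preferential rate 0.5% applies instead.
The additional-duty order on 73.92 targets Bralara, not Hesia; it does not apply.
Duty = ¥47,739.23 × 0.5% = ¥238.70.
Total = ¥126,320.08 + ¥0.00 + ¥238.70 = ¥126,558.78.

¥126,558.78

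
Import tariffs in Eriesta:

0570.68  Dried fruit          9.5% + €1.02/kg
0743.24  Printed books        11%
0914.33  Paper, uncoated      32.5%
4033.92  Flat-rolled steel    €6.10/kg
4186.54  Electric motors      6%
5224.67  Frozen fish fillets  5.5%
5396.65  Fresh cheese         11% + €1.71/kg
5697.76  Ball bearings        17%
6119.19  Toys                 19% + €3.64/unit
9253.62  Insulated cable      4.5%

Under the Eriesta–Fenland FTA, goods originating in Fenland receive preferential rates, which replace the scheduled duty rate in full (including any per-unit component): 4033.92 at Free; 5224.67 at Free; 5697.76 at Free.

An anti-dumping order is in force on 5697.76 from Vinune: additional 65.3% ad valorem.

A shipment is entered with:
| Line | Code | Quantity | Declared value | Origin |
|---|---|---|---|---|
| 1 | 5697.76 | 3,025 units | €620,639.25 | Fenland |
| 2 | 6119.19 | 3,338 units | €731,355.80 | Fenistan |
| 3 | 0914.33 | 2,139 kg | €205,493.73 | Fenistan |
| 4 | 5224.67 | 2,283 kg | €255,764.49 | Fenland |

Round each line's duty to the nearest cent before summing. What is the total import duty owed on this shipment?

Line 1 (5697.76, Fenland, 3,025 units, €620,639.25):
Base rate for 5697.76 is 17%.
Origin Fenland qualifies under the Eriesta–Fenland agreement and 5697.76 is covered: preferential rate Free applies instead.
The additional-duty order on 5697.76 targets Vinune, not Fenland; it does not apply.
Duty = €620,639.25 × 0% = €0.00.
Line 2 (6119.19, Fenistan, 3,338 units, €731,355.80):
Base rate for 6119.19 is 19% + €3.64/unit.
Duty = €731,355.80 × 19% + 3,338 × €3.64 = €151,107.92.
Line 3 (0914.33, Fenistan, 2,139 kg, €205,493.73):
Base rate for 0914.33 is 32.5%.
Duty = €205,493.73 × 32.5% = €66,785.46.
Line 4 (5224.67, Fenland, 2,283 kg, €255,764.49):
Base rate for 5224.67 is 5.5%.
Origin Fenland qualifies under the Eriesta–Fenland agreement and 5224.67 is covered: preferential rate Free applies instead.
Duty = €255,764.49 × 0% = €0.00.
Total = €0.00 + €151,107.92 + €66,785.46 + €0.00 = €217,893.38.

€217,893.38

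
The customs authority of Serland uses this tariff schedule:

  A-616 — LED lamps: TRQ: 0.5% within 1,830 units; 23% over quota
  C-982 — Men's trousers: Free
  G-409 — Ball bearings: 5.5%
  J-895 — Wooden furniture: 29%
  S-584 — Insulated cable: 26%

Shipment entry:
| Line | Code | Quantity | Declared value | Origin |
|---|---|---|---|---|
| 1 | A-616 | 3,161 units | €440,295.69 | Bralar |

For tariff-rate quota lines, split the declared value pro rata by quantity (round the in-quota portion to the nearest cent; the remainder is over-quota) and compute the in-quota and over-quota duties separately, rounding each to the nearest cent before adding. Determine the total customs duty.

€43,915.35

Line 1 (A-616, Bralar, 3,161 units, €440,295.69):
Code A-616 is under a tariff-rate quota (threshold 1,830 units). In-quota: 1,830 units at 0.5%; over-quota: 1,331 units at 23%.
Pro-rata value split: in-quota = €440,295.69 × 1,830/3,161 = €254,900.70; over-quota = €440,295.69 − €254,900.70 = €185,394.99.
In-quota duty = €254,900.70 × 0.5% = €1,274.50. Over-quota duty = €185,394.99 × 23% = €42,640.85.
Line duty = €1,274.50 + €42,640.85 = €43,915.35.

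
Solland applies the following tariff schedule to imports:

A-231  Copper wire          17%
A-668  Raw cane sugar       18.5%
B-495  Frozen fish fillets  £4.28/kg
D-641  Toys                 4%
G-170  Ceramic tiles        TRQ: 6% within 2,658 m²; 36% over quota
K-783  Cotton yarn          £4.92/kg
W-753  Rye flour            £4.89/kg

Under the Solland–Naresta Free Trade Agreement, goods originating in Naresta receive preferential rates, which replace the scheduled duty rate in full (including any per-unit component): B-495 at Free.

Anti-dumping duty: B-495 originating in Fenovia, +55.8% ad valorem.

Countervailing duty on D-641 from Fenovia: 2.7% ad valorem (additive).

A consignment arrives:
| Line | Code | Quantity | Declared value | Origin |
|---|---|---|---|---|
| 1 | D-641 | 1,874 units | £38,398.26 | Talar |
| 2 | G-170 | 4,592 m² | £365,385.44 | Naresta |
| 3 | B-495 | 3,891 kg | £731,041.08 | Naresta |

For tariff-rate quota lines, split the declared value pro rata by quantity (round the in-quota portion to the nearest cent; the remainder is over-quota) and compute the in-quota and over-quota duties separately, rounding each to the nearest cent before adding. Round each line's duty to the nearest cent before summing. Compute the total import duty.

£69,625.57

Line 1 (D-641, Talar, 1,874 units, £38,398.26):
Base rate for D-641 is 4%.
The additional-duty order on D-641 targets Fenovia, not Talar; it does not apply.
Duty = £38,398.26 × 4% = £1,535.93.
Line 2 (G-170, Naresta, 4,592 m², £365,385.44):
Code G-170 is under a tariff-rate quota (threshold 2,658 m²). In-quota: 2,658 m² at 6%; over-quota: 1,934 m² at 36%.
Pro-rata value split: in-quota = £365,385.44 × 2,658/4,592 = £211,497.06; over-quota = £365,385.44 − £211,497.06 = £153,888.38.
In-quota duty = £211,497.06 × 6% = £12,689.82. Over-quota duty = £153,888.38 × 36% = £55,399.82.
Line duty = £12,689.82 + £55,399.82 = £68,089.64.
Line 3 (B-495, Naresta, 3,891 kg, £731,041.08):
Base rate for B-495 is £4.28/kg.
Origin Naresta qualifies under the Solland–Naresta agreement and B-495 is covered: preferential rate Free applies instead.
The additional-duty order on B-495 targets Fenovia, not Naresta; it does not apply.
Duty = £731,041.08 × 0% = £0.00.
Total = £1,535.93 + £68,089.64 + £0.00 = £69,625.57.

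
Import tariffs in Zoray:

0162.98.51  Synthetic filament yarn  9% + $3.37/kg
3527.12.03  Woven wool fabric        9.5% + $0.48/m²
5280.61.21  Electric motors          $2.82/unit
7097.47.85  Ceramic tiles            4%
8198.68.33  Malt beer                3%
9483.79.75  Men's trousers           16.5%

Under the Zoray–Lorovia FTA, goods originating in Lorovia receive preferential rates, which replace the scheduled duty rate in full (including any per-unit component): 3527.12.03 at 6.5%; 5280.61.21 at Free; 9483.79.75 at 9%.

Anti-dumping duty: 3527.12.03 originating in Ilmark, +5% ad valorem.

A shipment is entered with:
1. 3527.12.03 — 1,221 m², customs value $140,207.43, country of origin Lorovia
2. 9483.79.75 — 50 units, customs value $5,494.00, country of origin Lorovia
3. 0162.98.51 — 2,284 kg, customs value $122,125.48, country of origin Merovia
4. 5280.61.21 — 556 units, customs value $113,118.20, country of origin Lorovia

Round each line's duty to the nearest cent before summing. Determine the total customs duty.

Line 1 (3527.12.03, Lorovia, 1,221 m², $140,207.43):
Base rate for 3527.12.03 is 9.5% + $0.48/m².
Origin Lorovia qualifies under the Zoray–Lorovia agreement and 3527.12.03 is covered: preferential rate 6.5% applies instead.
The additional-duty order on 3527.12.03 targets Ilmark, not Lorovia; it does not apply.
Duty = $140,207.43 × 6.5% = $9,113.48.
Line 2 (9483.79.75, Lorovia, 50 units, $5,494.00):
Base rate for 9483.79.75 is 16.5%.
Origin Lorovia qualifies under the Zoray–Lorovia agreement and 9483.79.75 is covered: preferential rate 9% applies instead.
Duty = $5,494.00 × 9% = $494.46.
Line 3 (0162.98.51, Merovia, 2,284 kg, $122,125.48):
Base rate for 0162.98.51 is 9% + $3.37/kg.
Duty = $122,125.48 × 9% + 2,284 × $3.37 = $18,688.37.
Line 4 (5280.61.21, Lorovia, 556 units, $113,118.20):
Base rate for 5280.61.21 is $2.82/unit.
Origin Lorovia qualifies under the Zoray–Lorovia agreement and 5280.61.21 is covered: preferential rate Free applies instead.
Duty = $113,118.20 × 0% = $0.00.
Total = $9,113.48 + $494.46 + $18,688.37 + $0.00 = $28,296.31.

$28,296.31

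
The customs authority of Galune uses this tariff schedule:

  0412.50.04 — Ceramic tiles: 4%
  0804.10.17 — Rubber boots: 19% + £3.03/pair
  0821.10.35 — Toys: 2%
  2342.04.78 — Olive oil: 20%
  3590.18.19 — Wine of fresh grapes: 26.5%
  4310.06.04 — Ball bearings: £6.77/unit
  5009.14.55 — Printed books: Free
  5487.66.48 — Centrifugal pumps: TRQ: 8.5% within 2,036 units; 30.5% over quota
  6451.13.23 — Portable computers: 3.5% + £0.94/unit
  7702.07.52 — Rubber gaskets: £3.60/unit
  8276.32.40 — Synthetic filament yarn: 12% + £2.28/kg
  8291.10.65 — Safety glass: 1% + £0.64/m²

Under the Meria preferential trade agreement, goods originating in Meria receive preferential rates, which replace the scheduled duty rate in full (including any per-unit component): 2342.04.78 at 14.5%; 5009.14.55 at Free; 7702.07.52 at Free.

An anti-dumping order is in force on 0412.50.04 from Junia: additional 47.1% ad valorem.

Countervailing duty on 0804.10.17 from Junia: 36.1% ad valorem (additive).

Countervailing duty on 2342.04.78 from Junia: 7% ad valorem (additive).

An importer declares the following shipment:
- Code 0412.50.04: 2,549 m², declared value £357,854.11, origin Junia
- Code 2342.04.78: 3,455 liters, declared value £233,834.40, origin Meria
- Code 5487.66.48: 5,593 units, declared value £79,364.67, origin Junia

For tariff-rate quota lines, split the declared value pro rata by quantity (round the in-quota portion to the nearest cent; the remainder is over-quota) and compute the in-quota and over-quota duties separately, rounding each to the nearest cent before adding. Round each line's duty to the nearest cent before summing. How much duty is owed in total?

£234,619.68

Line 1 (0412.50.04, Junia, 2,549 m², £357,854.11):
Base rate for 0412.50.04 is 4%.
Additional duty on 0412.50.04 from Junia: +47.1%. Applied ad valorem rate: 4% + 47.1% = 51.1%.
Duty = £357,854.11 × 51.1% = £182,863.45.
Line 2 (2342.04.78, Meria, 3,455 liters, £233,834.40):
Base rate for 2342.04.78 is 20%.
Origin Meria qualifies under the Galune–Meria agreement and 2342.04.78 is covered: preferential rate 14.5% applies instead.
The additional-duty order on 2342.04.78 targets Junia, not Meria; it does not apply.
Duty = £233,834.40 × 14.5% = £33,905.99.
Line 3 (5487.66.48, Junia, 5,593 units, £79,364.67):
Code 5487.66.48 is under a tariff-rate quota (threshold 2,036 units). In-quota: 2,036 units at 8.5%; over-quota: 3,557 units at 30.5%.
Pro-rata value split: in-quota = £79,364.67 × 2,036/5,593 = £28,890.84; over-quota = £79,364.67 − £28,890.84 = £50,473.83.
In-quota duty = £28,890.84 × 8.5% = £2,455.72. Over-quota duty = £50,473.83 × 30.5% = £15,394.52.
Line duty = £2,455.72 + £15,394.52 = £17,850.24.
Total = £182,863.45 + £33,905.99 + £17,850.24 = £234,619.68.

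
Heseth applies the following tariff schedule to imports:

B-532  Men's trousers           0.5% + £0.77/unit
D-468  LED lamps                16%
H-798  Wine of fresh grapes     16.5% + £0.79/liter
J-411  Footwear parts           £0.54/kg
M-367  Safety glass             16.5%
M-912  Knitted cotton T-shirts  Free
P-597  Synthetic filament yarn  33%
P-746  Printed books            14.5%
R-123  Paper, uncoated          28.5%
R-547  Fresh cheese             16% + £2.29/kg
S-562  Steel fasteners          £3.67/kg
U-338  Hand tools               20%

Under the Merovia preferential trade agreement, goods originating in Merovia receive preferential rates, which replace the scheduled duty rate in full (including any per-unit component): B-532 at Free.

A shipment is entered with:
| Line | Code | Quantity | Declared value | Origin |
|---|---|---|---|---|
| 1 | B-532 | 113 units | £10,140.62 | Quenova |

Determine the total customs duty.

£137.71

Line 1 (B-532, Quenova, 113 units, £10,140.62):
Base rate for B-532 is 0.5% + £0.77/unit.
B-532 has an FTA preferential rate, but origin Quenova is not Merovia; base rate stands.
Duty = £10,140.62 × 0.5% + 113 × £0.77 = £137.71.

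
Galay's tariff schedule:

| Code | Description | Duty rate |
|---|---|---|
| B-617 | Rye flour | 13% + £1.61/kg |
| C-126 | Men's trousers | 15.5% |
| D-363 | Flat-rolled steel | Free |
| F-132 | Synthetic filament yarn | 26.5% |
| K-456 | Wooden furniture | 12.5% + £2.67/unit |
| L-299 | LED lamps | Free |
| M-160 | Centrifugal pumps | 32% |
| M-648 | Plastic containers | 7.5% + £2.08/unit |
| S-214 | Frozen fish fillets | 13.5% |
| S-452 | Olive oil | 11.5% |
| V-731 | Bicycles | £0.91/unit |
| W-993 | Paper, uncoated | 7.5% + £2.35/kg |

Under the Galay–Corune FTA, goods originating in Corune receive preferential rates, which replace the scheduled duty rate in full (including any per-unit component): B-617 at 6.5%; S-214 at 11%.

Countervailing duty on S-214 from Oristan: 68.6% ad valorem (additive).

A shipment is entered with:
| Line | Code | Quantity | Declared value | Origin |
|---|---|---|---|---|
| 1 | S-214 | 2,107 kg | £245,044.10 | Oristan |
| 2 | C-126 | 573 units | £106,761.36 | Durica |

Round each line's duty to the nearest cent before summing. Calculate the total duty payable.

Line 1 (S-214, Oristan, 2,107 kg, £245,044.10):
Base rate for S-214 is 13.5%.
S-214 has an FTA preferential rate, but origin Oristan is not Corune; base rate stands.
Additional duty on S-214 from Oristan: +68.6%. Applied ad valorem rate: 13.5% + 68.6% = 82.1%.
Duty = £245,044.10 × 82.1% = £201,181.21.
Line 2 (C-126, Durica, 573 units, £106,761.36):
Base rate for C-126 is 15.5%.
Duty = £106,761.36 × 15.5% = £16,548.01.
Total = £201,181.21 + £16,548.01 = £217,729.22.

£217,729.22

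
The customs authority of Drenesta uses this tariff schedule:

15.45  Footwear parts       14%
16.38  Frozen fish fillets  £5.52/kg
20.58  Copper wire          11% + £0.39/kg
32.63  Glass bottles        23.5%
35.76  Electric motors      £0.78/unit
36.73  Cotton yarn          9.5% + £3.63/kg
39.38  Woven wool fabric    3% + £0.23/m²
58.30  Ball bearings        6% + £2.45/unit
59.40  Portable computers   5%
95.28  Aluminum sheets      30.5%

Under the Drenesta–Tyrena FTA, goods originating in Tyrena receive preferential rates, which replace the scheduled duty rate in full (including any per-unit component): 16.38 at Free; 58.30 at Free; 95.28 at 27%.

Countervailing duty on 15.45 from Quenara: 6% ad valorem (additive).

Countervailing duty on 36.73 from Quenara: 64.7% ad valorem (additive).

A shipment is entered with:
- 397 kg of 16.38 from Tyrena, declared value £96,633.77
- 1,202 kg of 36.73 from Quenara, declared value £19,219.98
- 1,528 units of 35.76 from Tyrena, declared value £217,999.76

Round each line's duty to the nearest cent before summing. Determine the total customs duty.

£19,816.33

Line 1 (16.38, Tyrena, 397 kg, £96,633.77):
Base rate for 16.38 is £5.52/kg.
Origin Tyrena qualifies under the Drenesta–Tyrena agreement and 16.38 is covered: preferential rate Free applies instead.
Duty = £96,633.77 × 0% = £0.00.
Line 2 (36.73, Quenara, 1,202 kg, £19,219.98):
Base rate for 36.73 is 9.5% + £3.63/kg.
Additional duty on 36.73 from Quenara: +64.7%. Applied ad valorem rate: 9.5% + 64.7% = 74.2%.
Duty = £19,219.98 × 74.2% + 1,202 × £3.63 = £18,624.49.
Line 3 (35.76, Tyrena, 1,528 units, £217,999.76):
Base rate for 35.76 is £0.78/unit.
Origin Tyrena is the FTA partner but 35.76 is not on the preference list; base rate stands.
Duty = 1,528 × £0.78 = £1,191.84.
Total = £0.00 + £18,624.49 + £1,191.84 = £19,816.33.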